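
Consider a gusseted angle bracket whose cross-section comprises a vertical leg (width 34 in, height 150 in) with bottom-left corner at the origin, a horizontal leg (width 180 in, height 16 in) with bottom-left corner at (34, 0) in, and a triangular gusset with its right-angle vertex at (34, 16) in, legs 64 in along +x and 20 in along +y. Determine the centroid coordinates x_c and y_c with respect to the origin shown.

Part | A | x̄ᵢ | ȳᵢ | A·x̄ᵢ | A·ȳᵢ
vertical leg | 5100.00 | 17.00 | 75.00 | 86700.00 | 382500.00
horizontal leg | 2880.00 | 124.00 | 8.00 | 357120.00 | 23040.00
gusset | 640.00 | 55.33 | 22.67 | 35413.33 | 14506.67
Σ | 8620.00 |  |  | 479233.33 | 420046.67
x_c = 479233.33 / 8620.00 = 55.60 in
y_c = 420046.67 / 8620.00 = 48.73 in

x_c = 55.60 in, y_c = 48.73 in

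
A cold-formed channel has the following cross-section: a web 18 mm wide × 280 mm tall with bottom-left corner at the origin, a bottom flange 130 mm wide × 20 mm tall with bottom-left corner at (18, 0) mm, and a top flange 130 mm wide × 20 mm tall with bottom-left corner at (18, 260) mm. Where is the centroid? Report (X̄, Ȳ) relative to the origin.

web: A = 18 × 280 = 5040.00, centroid at (9.00, 140.00).
bottom flange: A = 130 × 20 = 2600.00, centroid at (83.00, 10.00).
top flange: A = 130 × 20 = 2600.00, centroid at (83.00, 270.00).
ΣA = 10240.00 mm², ΣAX̄ = 476960.00 mm³, ΣAȲ = 1433600.00 mm³.
X̄ = 476960.00/10240.00 = 46.58 mm; Ȳ = 1433600.00/10240.00 = 140.00 mm.

X̄ = 46.58 mm, Ȳ = 140.00 mm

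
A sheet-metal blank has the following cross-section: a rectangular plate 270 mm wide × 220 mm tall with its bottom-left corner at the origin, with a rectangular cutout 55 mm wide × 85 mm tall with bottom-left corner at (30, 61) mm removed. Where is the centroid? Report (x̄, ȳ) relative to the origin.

x̄ = 141.62 mm, ȳ = 110.56 mm

Part | A | x̄ᵢ | ȳᵢ | A·x̄ᵢ | A·ȳᵢ
plate | 59400.00 | 135.00 | 110.00 | 8019000.00 | 6534000.00
hole | -4675.00 | 57.50 | 103.50 | -268812.50 | -483862.50
Σ | 54725.00 |  |  | 7750187.50 | 6050137.50
x̄ = 7750187.50 / 54725.00 = 141.62 mm
ȳ = 6050137.50 / 54725.00 = 110.56 mm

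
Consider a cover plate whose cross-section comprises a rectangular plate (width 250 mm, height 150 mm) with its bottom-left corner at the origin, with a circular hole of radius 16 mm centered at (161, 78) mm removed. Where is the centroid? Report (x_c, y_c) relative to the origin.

plate: A = 250 × 150 = 37500.00, centroid at (125.00, 75.00).
hole: A = −π·16² = -804.25, centroid at (161.00, 78.00).
ΣA = 36695.75 mm²
ΣAx_c = (37500.00)(125.00) + (-804.25)(161.00) = 4558016.12 mm³
ΣAy_c = (37500.00)(75.00) + (-804.25)(78.00) = 2749768.68 mm³
x_c = 4558016.12 / 36695.75 = 124.21 mm
y_c = 2749768.68 / 36695.75 = 74.93 mm

x_c = 124.21 mm, y_c = 74.93 mm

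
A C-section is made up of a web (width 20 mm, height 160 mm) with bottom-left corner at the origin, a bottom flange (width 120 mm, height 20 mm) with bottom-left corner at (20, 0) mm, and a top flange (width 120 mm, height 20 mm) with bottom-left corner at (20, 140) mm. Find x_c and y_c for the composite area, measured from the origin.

x_c = 52.00 mm, y_c = 80.00 mm

Part | A | x̄ᵢ | ȳᵢ | A·x̄ᵢ | A·ȳᵢ
web | 3200.00 | 10.00 | 80.00 | 32000.00 | 256000.00
bottom flange | 2400.00 | 80.00 | 10.00 | 192000.00 | 24000.00
top flange | 2400.00 | 80.00 | 150.00 | 192000.00 | 360000.00
Σ | 8000.00 |  |  | 416000.00 | 640000.00
x_c = 416000.00 / 8000.00 = 52.00 mm
y_c = 640000.00 / 8000.00 = 80.00 mm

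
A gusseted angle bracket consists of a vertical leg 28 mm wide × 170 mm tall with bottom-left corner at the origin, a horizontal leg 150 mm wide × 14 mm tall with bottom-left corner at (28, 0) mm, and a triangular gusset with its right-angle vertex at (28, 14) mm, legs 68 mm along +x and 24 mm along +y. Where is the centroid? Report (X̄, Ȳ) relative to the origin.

vertical leg: A = 28 × 170 = 4760.00, centroid at (14.00, 85.00).
horizontal leg: A = 150 × 14 = 2100.00, centroid at (103.00, 7.00).
gusset: A = ½·68·24 = 816.00, centroid at (50.67, 22.00).
ΣA = 7676.00 mm², ΣAX̄ = 324284.00 mm³, ΣAȲ = 437252.00 mm³.
X̄ = 324284.00/7676.00 = 42.25 mm; Ȳ = 437252.00/7676.00 = 56.96 mm.

X̄ = 42.25 mm, Ȳ = 56.96 mm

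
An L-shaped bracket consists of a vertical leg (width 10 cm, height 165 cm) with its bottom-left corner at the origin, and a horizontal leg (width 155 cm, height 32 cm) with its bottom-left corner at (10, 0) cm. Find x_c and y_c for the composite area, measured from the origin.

vertical leg: A = 10 × 165 = 1650.00, centroid at (5.00, 82.50).
horizontal leg: A = 155 × 32 = 4960.00, centroid at (87.50, 16.00).
ΣA = 6610.00 cm², ΣAx_c = 442250.00 cm³, ΣAy_c = 215485.00 cm³.
x_c = 442250.00/6610.00 = 66.91 cm; y_c = 215485.00/6610.00 = 32.60 cm.

x_c = 66.91 cm, y_c = 32.60 cm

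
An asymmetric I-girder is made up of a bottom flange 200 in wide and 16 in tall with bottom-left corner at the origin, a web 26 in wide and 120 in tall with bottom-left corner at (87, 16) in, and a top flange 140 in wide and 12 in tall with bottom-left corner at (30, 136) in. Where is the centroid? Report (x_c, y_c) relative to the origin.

x_c = 100.00 in, y_c = 62.66 in

bottom flange: A = 200 × 16 = 3200.00, centroid at (100.00, 8.00).
web: A = 26 × 120 = 3120.00, centroid at (100.00, 76.00).
top flange: A = 140 × 12 = 1680.00, centroid at (100.00, 142.00).
ΣA = 8000.00 in²
ΣAx_c = (3200.00)(100.00) + (3120.00)(100.00) + (1680.00)(100.00) = 800000.00 in³
ΣAy_c = (3200.00)(8.00) + (3120.00)(76.00) + (1680.00)(142.00) = 501280.00 in³
x_c = 800000.00 / 8000.00 = 100.00 in
y_c = 501280.00 / 8000.00 = 62.66 in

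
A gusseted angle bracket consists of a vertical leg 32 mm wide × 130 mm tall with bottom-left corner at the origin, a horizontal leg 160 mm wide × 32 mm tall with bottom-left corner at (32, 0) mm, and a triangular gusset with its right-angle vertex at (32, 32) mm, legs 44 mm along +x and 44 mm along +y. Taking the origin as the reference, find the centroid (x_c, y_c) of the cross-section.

x_c = 66.86 mm, y_c = 38.79 mm

vertical leg: A = 32 × 130 = 4160.00, centroid at (16.00, 65.00).
horizontal leg: A = 160 × 32 = 5120.00, centroid at (112.00, 16.00).
gusset: A = ½·44·44 = 968.00, centroid at (46.67, 46.67).
ΣA = 10248.00 mm²
ΣAx_c = (4160.00)(16.00) + (5120.00)(112.00) + (968.00)(46.67) = 685173.33 mm³
ΣAy_c = (4160.00)(65.00) + (5120.00)(16.00) + (968.00)(46.67) = 397493.33 mm³
x_c = 685173.33 / 10248.00 = 66.86 mm
y_c = 397493.33 / 10248.00 = 38.79 mm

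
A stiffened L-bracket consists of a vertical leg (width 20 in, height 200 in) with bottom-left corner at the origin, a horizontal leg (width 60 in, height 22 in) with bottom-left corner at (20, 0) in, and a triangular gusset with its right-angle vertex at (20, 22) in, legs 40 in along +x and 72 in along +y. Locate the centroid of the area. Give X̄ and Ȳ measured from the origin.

vertical leg: A = 20 × 200 = 4000.00, centroid at (10.00, 100.00).
horizontal leg: A = 60 × 22 = 1320.00, centroid at (50.00, 11.00).
gusset: A = ½·40·72 = 1440.00, centroid at (33.33, 46.00).
ΣA = 6760.00 in²
ΣAX̄ = (4000.00)(10.00) + (1320.00)(50.00) + (1440.00)(33.33) = 154000.00 in³
ΣAȲ = (4000.00)(100.00) + (1320.00)(11.00) + (1440.00)(46.00) = 480760.00 in³
X̄ = 154000.00 / 6760.00 = 22.78 in
Ȳ = 480760.00 / 6760.00 = 71.12 in

X̄ = 22.78 in, Ȳ = 71.12 in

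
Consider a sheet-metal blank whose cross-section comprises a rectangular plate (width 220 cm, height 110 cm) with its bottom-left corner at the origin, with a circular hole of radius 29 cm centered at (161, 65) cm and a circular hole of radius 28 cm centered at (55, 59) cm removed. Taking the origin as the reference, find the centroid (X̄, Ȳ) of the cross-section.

plate: A = 220 × 110 = 24200.00, centroid at (110.00, 55.00).
hole 1: A = −π·29² = -2642.08, centroid at (161.00, 65.00).
hole 2: A = −π·28² = -2463.01, centroid at (55.00, 59.00).
ΣA = 19094.91 cm²
ΣAX̄ = (24200.00)(110.00) + (-2642.08)(161.00) + (-2463.01)(55.00) = 2101159.74 cm³
ΣAȲ = (24200.00)(55.00) + (-2642.08)(65.00) + (-2463.01)(59.00) = 1013947.33 cm³
X̄ = 2101159.74 / 19094.91 = 110.04 cm
Ȳ = 1013947.33 / 19094.91 = 53.10 cm

X̄ = 110.04 cm, Ȳ = 53.10 cm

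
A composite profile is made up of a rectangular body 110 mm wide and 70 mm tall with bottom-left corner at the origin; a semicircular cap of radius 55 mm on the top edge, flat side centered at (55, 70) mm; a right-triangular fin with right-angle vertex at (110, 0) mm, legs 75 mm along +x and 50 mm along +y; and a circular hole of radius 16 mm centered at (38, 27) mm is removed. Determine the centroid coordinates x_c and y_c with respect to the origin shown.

x_c = 67.10 mm, y_c = 53.43 mm

rectangular body: A = 110 × 70 = 7700.00, centroid at (55.00, 35.00).
semicircular top: A = ½π·55² = 4751.66, centroid at (55.00, 93.34).
triangular fin: A = ½·75·50 = 1875.00, centroid at (135.00, 16.67).
hole: A = −π·16² = -804.25, centroid at (38.00, 27.00).
ΣA = 13522.41 mm²
ΣAx_c = (7700.00)(55.00) + (4751.66)(55.00) + (1875.00)(135.00) + (-804.25)(38.00) = 907404.83 mm³
ΣAy_c = (7700.00)(35.00) + (4751.66)(93.34) + (1875.00)(16.67) + (-804.25)(27.00) = 722568.10 mm³
x_c = 907404.83 / 13522.41 = 67.10 mm
y_c = 722568.10 / 13522.41 = 53.43 mm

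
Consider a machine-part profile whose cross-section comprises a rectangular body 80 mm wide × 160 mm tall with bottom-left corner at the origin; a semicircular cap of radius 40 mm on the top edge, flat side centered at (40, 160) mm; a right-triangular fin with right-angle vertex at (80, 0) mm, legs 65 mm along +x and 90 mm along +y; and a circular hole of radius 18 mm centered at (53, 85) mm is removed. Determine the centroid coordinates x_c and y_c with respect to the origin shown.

rectangular body: A = 80 × 160 = 12800.00, centroid at (40.00, 80.00).
semicircular top: A = ½π·40² = 2513.27, centroid at (40.00, 176.98).
triangular fin: A = ½·65·90 = 2925.00, centroid at (101.67, 30.00).
hole: A = −π·18² = -1017.88, centroid at (53.00, 85.00).
ΣA = 17220.40 mm², ΣAx_c = 855958.54 mm³, ΣAy_c = 1470021.06 mm³.
x_c = 855958.54/17220.40 = 49.71 mm; y_c = 1470021.06/17220.40 = 85.37 mm.

x_c = 49.71 mm, y_c = 85.37 mm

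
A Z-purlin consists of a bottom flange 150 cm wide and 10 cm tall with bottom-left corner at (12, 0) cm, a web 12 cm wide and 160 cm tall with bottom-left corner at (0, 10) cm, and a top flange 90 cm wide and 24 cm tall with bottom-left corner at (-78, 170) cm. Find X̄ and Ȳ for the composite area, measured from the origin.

X̄ = 12.68 cm, Ȳ = 102.76 cm

bottom flange: A = 150 × 10 = 1500.00, centroid at (87.00, 5.00).
web: A = 12 × 160 = 1920.00, centroid at (6.00, 90.00).
top flange: A = 90 × 24 = 2160.00, centroid at (-33.00, 182.00).
ΣA = 5580.00 cm², ΣAX̄ = 70740.00 cm³, ΣAȲ = 573420.00 cm³.
X̄ = 70740.00/5580.00 = 12.68 cm; Ȳ = 573420.00/5580.00 = 102.76 cm.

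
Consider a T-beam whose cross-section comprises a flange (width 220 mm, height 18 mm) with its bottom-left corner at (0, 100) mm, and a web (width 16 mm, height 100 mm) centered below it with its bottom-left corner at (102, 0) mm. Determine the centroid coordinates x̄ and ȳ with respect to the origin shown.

x̄ = 110.00 mm, ȳ = 92.02 mm

web: A = 16 × 100 = 1600.00, centroid at (110.00, 50.00).
flange: A = 220 × 18 = 3960.00, centroid at (110.00, 109.00).
ΣA = 5560.00 mm²
ΣAx̄ = (1600.00)(110.00) + (3960.00)(110.00) = 611600.00 mm³
ΣAȳ = (1600.00)(50.00) + (3960.00)(109.00) = 511640.00 mm³
x̄ = 611600.00 / 5560.00 = 110.00 mm
ȳ = 511640.00 / 5560.00 = 92.02 mm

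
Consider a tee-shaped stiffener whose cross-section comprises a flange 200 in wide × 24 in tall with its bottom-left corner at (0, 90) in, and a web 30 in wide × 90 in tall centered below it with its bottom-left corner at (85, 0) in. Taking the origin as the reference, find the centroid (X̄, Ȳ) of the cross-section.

Part | A | x̄ᵢ | ȳᵢ | A·x̄ᵢ | A·ȳᵢ
web | 2700.00 | 100.00 | 45.00 | 270000.00 | 121500.00
flange | 4800.00 | 100.00 | 102.00 | 480000.00 | 489600.00
Σ | 7500.00 |  |  | 750000.00 | 611100.00
X̄ = 750000.00 / 7500.00 = 100.00 in
Ȳ = 611100.00 / 7500.00 = 81.48 in

X̄ = 100.00 in, Ȳ = 81.48 in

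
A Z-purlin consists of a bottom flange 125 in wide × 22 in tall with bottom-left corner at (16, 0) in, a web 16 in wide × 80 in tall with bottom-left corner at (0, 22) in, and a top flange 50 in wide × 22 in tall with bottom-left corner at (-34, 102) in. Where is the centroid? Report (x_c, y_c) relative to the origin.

bottom flange: A = 125 × 22 = 2750.00, centroid at (78.50, 11.00).
web: A = 16 × 80 = 1280.00, centroid at (8.00, 62.00).
top flange: A = 50 × 22 = 1100.00, centroid at (-9.00, 113.00).
ΣA = 5130.00 in², ΣAx_c = 216215.00 in³, ΣAy_c = 233910.00 in³.
x_c = 216215.00/5130.00 = 42.15 in; y_c = 233910.00/5130.00 = 45.60 in.

x_c = 42.15 in, y_c = 45.60 in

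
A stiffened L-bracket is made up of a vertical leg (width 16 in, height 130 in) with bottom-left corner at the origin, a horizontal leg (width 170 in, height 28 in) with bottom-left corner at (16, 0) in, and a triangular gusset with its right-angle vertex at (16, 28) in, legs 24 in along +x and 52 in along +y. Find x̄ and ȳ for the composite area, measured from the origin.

x̄ = 68.65 in, ȳ = 30.83 in

vertical leg: A = 16 × 130 = 2080.00, centroid at (8.00, 65.00).
horizontal leg: A = 170 × 28 = 4760.00, centroid at (101.00, 14.00).
gusset: A = ½·24·52 = 624.00, centroid at (24.00, 45.33).
ΣA = 7464.00 in², ΣAx̄ = 512376.00 in³, ΣAȳ = 230128.00 in³.
x̄ = 512376.00/7464.00 = 68.65 in; ȳ = 230128.00/7464.00 = 30.83 in.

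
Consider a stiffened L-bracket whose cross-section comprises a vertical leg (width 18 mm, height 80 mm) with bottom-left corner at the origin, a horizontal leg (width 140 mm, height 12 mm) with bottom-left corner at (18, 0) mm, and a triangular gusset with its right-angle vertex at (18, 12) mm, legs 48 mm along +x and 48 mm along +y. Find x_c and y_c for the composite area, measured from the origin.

x_c = 46.81 mm, y_c = 23.39 mm

Part | A | x̄ᵢ | ȳᵢ | A·x̄ᵢ | A·ȳᵢ
vertical leg | 1440.00 | 9.00 | 40.00 | 12960.00 | 57600.00
horizontal leg | 1680.00 | 88.00 | 6.00 | 147840.00 | 10080.00
gusset | 1152.00 | 34.00 | 28.00 | 39168.00 | 32256.00
Σ | 4272.00 |  |  | 199968.00 | 99936.00
x_c = 199968.00 / 4272.00 = 46.81 mm
y_c = 99936.00 / 4272.00 = 23.39 mm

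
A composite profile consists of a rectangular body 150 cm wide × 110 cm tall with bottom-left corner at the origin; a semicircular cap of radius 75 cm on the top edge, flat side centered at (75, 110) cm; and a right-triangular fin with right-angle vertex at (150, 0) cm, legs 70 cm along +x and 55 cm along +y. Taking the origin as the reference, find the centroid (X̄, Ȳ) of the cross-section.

rectangular body: A = 150 × 110 = 16500.00, centroid at (75.00, 55.00).
semicircular top: A = ½π·75² = 8835.73, centroid at (75.00, 141.83).
triangular fin: A = ½·70·55 = 1925.00, centroid at (173.33, 18.33).
ΣA = 27260.73 cm²
ΣAX̄ = (16500.00)(75.00) + (8835.73)(75.00) + (1925.00)(173.33) = 2233846.37 cm³
ΣAȲ = (16500.00)(55.00) + (8835.73)(141.83) + (1925.00)(18.33) = 2195971.89 cm³
X̄ = 2233846.37 / 27260.73 = 81.94 cm
Ȳ = 2195971.89 / 27260.73 = 80.55 cm

X̄ = 81.94 cm, Ȳ = 80.55 cm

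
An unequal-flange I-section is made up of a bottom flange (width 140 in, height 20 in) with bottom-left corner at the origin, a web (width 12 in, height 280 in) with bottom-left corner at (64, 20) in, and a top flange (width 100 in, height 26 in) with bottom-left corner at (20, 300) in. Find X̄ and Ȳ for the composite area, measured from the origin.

bottom flange: A = 140 × 20 = 2800.00, centroid at (70.00, 10.00).
web: A = 12 × 280 = 3360.00, centroid at (70.00, 160.00).
top flange: A = 100 × 26 = 2600.00, centroid at (70.00, 313.00).
ΣA = 8760.00 in², ΣAX̄ = 613200.00 in³, ΣAȲ = 1379400.00 in³.
X̄ = 613200.00/8760.00 = 70.00 in; Ȳ = 1379400.00/8760.00 = 157.47 in.

X̄ = 70.00 in, Ȳ = 157.47 in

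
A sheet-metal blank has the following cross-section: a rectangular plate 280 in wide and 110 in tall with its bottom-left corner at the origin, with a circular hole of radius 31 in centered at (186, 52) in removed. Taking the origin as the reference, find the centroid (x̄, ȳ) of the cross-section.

plate: A = 280 × 110 = 30800.00, centroid at (140.00, 55.00).
hole: A = −π·31² = -3019.07, centroid at (186.00, 52.00).
ΣA = 27780.93 in²
ΣAx̄ = (30800.00)(140.00) + (-3019.07)(186.00) = 3750452.88 in³
ΣAȳ = (30800.00)(55.00) + (-3019.07)(52.00) = 1537008.33 in³
x̄ = 3750452.88 / 27780.93 = 135.00 in
ȳ = 1537008.33 / 27780.93 = 55.33 in

x̄ = 135.00 in, ȳ = 55.33 in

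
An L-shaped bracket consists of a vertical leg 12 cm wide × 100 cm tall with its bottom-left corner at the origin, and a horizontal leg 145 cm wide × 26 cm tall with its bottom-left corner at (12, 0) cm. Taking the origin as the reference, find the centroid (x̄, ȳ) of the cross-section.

vertical leg: A = 12 × 100 = 1200.00, centroid at (6.00, 50.00).
horizontal leg: A = 145 × 26 = 3770.00, centroid at (84.50, 13.00).
ΣA = 4970.00 cm²
ΣAx̄ = (1200.00)(6.00) + (3770.00)(84.50) = 325765.00 cm³
ΣAȳ = (1200.00)(50.00) + (3770.00)(13.00) = 109010.00 cm³
x̄ = 325765.00 / 4970.00 = 65.55 cm
ȳ = 109010.00 / 4970.00 = 21.93 cm

x̄ = 65.55 cm, ȳ = 21.93 cm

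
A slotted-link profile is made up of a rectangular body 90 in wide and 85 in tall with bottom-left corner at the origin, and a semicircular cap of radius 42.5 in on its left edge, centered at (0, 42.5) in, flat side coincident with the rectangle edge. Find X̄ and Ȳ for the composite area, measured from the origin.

rectangular body: A = 90 × 85 = 7650.00, centroid at (45.00, 42.50).
semicircular end: A = ½π·42.5² = 2837.25, centroid at (-18.04, 42.50).
ΣA = 10487.25 in²
ΣAX̄ = (7650.00)(45.00) + (2837.25)(-18.04) = 293072.92 in³
ΣAȲ = (7650.00)(42.50) + (2837.25)(42.50) = 445708.16 in³
X̄ = 293072.92 / 10487.25 = 27.95 in
Ȳ = 445708.16 / 10487.25 = 42.50 in

X̄ = 27.95 in, Ȳ = 42.50 in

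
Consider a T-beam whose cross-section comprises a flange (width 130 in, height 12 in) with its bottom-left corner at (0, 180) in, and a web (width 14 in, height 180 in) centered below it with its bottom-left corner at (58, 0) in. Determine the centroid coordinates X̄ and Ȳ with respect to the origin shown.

X̄ = 65.00 in, Ȳ = 126.71 in

web: A = 14 × 180 = 2520.00, centroid at (65.00, 90.00).
flange: A = 130 × 12 = 1560.00, centroid at (65.00, 186.00).
ΣA = 4080.00 in², ΣAX̄ = 265200.00 in³, ΣAȲ = 516960.00 in³.
X̄ = 265200.00/4080.00 = 65.00 in; Ȳ = 516960.00/4080.00 = 126.71 in.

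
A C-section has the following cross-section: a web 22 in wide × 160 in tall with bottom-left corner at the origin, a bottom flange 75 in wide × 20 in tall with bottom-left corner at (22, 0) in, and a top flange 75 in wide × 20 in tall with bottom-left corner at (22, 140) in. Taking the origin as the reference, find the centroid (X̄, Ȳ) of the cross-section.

X̄ = 33.32 in, Ȳ = 80.00 in

Part | A | x̄ᵢ | ȳᵢ | A·x̄ᵢ | A·ȳᵢ
web | 3520.00 | 11.00 | 80.00 | 38720.00 | 281600.00
bottom flange | 1500.00 | 59.50 | 10.00 | 89250.00 | 15000.00
top flange | 1500.00 | 59.50 | 150.00 | 89250.00 | 225000.00
Σ | 6520.00 |  |  | 217220.00 | 521600.00
X̄ = 217220.00 / 6520.00 = 33.32 in
Ȳ = 521600.00 / 6520.00 = 80.00 in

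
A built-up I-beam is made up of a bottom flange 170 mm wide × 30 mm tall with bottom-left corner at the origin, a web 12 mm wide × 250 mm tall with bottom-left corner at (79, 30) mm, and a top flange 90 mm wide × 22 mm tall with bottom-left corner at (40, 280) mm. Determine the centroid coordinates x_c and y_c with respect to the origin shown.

x_c = 85.00 mm, y_c = 110.88 mm

bottom flange: A = 170 × 30 = 5100.00, centroid at (85.00, 15.00).
web: A = 12 × 250 = 3000.00, centroid at (85.00, 155.00).
top flange: A = 90 × 22 = 1980.00, centroid at (85.00, 291.00).
ΣA = 10080.00 mm²
ΣAx_c = (5100.00)(85.00) + (3000.00)(85.00) + (1980.00)(85.00) = 856800.00 mm³
ΣAy_c = (5100.00)(15.00) + (3000.00)(155.00) + (1980.00)(291.00) = 1117680.00 mm³
x_c = 856800.00 / 10080.00 = 85.00 mm
y_c = 1117680.00 / 10080.00 = 110.88 mm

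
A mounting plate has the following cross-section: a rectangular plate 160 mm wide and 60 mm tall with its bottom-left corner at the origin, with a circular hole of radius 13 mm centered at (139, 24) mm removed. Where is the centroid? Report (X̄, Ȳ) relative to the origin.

plate: A = 160 × 60 = 9600.00, centroid at (80.00, 30.00).
hole: A = −π·13² = -530.93, centroid at (139.00, 24.00).
ΣA = 9069.07 mm²
ΣAX̄ = (9600.00)(80.00) + (-530.93)(139.00) = 694200.85 mm³
ΣAȲ = (9600.00)(30.00) + (-530.93)(24.00) = 275257.70 mm³
X̄ = 694200.85 / 9069.07 = 76.55 mm
Ȳ = 275257.70 / 9069.07 = 30.35 mm

X̄ = 76.55 mm, Ȳ = 30.35 mm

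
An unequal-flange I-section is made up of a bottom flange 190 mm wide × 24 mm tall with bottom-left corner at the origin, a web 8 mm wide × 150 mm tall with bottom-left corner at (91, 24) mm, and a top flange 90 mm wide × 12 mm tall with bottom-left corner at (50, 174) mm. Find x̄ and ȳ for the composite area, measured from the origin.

Part | A | x̄ᵢ | ȳᵢ | A·x̄ᵢ | A·ȳᵢ
bottom flange | 4560.00 | 95.00 | 12.00 | 433200.00 | 54720.00
web | 1200.00 | 95.00 | 99.00 | 114000.00 | 118800.00
top flange | 1080.00 | 95.00 | 180.00 | 102600.00 | 194400.00
Σ | 6840.00 |  |  | 649800.00 | 367920.00
x̄ = 649800.00 / 6840.00 = 95.00 mm
ȳ = 367920.00 / 6840.00 = 53.79 mm

x̄ = 95.00 mm, ȳ = 53.79 mm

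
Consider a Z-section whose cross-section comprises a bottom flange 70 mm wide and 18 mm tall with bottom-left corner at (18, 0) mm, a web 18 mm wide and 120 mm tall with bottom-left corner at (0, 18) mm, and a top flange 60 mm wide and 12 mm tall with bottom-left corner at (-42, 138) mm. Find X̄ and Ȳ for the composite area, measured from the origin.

bottom flange: A = 70 × 18 = 1260.00, centroid at (53.00, 9.00).
web: A = 18 × 120 = 2160.00, centroid at (9.00, 78.00).
top flange: A = 60 × 12 = 720.00, centroid at (-12.00, 144.00).
ΣA = 4140.00 mm², ΣAX̄ = 77580.00 mm³, ΣAȲ = 283500.00 mm³.
X̄ = 77580.00/4140.00 = 18.74 mm; Ȳ = 283500.00/4140.00 = 68.48 mm.

X̄ = 18.74 mm, Ȳ = 68.48 mm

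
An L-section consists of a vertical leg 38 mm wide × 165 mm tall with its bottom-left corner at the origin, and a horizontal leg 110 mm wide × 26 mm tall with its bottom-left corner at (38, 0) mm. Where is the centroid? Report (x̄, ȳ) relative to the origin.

x̄ = 42.18 mm, ȳ = 60.73 mm

vertical leg: A = 38 × 165 = 6270.00, centroid at (19.00, 82.50).
horizontal leg: A = 110 × 26 = 2860.00, centroid at (93.00, 13.00).
ΣA = 9130.00 mm²
ΣAx̄ = (6270.00)(19.00) + (2860.00)(93.00) = 385110.00 mm³
ΣAȳ = (6270.00)(82.50) + (2860.00)(13.00) = 554455.00 mm³
x̄ = 385110.00 / 9130.00 = 42.18 mm
ȳ = 554455.00 / 9130.00 = 60.73 mm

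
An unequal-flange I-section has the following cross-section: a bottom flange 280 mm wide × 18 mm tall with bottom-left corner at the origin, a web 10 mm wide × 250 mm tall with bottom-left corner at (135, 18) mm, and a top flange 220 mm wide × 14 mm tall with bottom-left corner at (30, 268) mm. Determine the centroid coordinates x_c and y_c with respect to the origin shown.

Part | A | x̄ᵢ | ȳᵢ | A·x̄ᵢ | A·ȳᵢ
bottom flange | 5040.00 | 140.00 | 9.00 | 705600.00 | 45360.00
web | 2500.00 | 140.00 | 143.00 | 350000.00 | 357500.00
top flange | 3080.00 | 140.00 | 275.00 | 431200.00 | 847000.00
Σ | 10620.00 |  |  | 1486800.00 | 1249860.00
x_c = 1486800.00 / 10620.00 = 140.00 mm
y_c = 1249860.00 / 10620.00 = 117.69 mm

x_c = 140.00 mm, y_c = 117.69 mm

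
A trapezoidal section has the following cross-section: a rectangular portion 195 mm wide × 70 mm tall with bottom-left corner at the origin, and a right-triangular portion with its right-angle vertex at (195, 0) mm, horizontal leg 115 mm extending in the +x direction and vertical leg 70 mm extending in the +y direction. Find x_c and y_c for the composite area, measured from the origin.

x_c = 128.43 mm, y_c = 32.34 mm

rectangular portion: A = 195 × 70 = 13650.00, centroid at (97.50, 35.00).
triangular portion: A = ½·115·70 = 4025.00, centroid at (233.33, 23.33).
ΣA = 17675.00 mm²
ΣAx_c = (13650.00)(97.50) + (4025.00)(233.33) = 2270041.67 mm³
ΣAy_c = (13650.00)(35.00) + (4025.00)(23.33) = 571666.67 mm³
x_c = 2270041.67 / 17675.00 = 128.43 mm
y_c = 571666.67 / 17675.00 = 32.34 mm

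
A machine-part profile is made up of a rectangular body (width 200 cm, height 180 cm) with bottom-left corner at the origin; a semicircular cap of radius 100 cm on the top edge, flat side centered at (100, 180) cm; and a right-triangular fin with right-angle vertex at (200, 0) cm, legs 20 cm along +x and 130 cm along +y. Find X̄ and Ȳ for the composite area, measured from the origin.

X̄ = 102.62 cm, Ȳ = 128.10 cm

rectangular body: A = 200 × 180 = 36000.00, centroid at (100.00, 90.00).
semicircular top: A = ½π·100² = 15707.96, centroid at (100.00, 222.44).
triangular fin: A = ½·20·130 = 1300.00, centroid at (206.67, 43.33).
ΣA = 53007.96 cm²
ΣAX̄ = (36000.00)(100.00) + (15707.96)(100.00) + (1300.00)(206.67) = 5439462.99 cm³
ΣAȲ = (36000.00)(90.00) + (15707.96)(222.44) + (1300.00)(43.33) = 6790433.39 cm³
X̄ = 5439462.99 / 53007.96 = 102.62 cm
Ȳ = 6790433.39 / 53007.96 = 128.10 cm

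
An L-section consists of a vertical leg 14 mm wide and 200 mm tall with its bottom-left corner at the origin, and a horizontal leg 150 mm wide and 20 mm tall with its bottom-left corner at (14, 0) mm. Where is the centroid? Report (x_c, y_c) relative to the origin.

x_c = 49.41 mm, y_c = 53.45 mm

vertical leg: A = 14 × 200 = 2800.00, centroid at (7.00, 100.00).
horizontal leg: A = 150 × 20 = 3000.00, centroid at (89.00, 10.00).
ΣA = 5800.00 mm², ΣAx_c = 286600.00 mm³, ΣAy_c = 310000.00 mm³.
x_c = 286600.00/5800.00 = 49.41 mm; y_c = 310000.00/5800.00 = 53.45 mm.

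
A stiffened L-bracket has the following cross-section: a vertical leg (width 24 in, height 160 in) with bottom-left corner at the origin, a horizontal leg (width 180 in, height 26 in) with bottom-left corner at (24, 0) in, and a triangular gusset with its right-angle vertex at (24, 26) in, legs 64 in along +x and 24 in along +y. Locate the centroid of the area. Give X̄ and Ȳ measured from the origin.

X̄ = 66.15 in, Ȳ = 42.44 in

Part | A | x̄ᵢ | ȳᵢ | A·x̄ᵢ | A·ȳᵢ
vertical leg | 3840.00 | 12.00 | 80.00 | 46080.00 | 307200.00
horizontal leg | 4680.00 | 114.00 | 13.00 | 533520.00 | 60840.00
gusset | 768.00 | 45.33 | 34.00 | 34816.00 | 26112.00
Σ | 9288.00 |  |  | 614416.00 | 394152.00
X̄ = 614416.00 / 9288.00 = 66.15 in
Ȳ = 394152.00 / 9288.00 = 42.44 in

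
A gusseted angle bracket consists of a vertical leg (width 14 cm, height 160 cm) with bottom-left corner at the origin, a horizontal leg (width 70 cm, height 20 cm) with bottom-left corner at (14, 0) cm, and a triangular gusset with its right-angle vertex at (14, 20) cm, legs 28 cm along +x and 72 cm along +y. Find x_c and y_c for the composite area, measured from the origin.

vertical leg: A = 14 × 160 = 2240.00, centroid at (7.00, 80.00).
horizontal leg: A = 70 × 20 = 1400.00, centroid at (49.00, 10.00).
gusset: A = ½·28·72 = 1008.00, centroid at (23.33, 44.00).
ΣA = 4648.00 cm²
ΣAx_c = (2240.00)(7.00) + (1400.00)(49.00) + (1008.00)(23.33) = 107800.00 cm³
ΣAy_c = (2240.00)(80.00) + (1400.00)(10.00) + (1008.00)(44.00) = 237552.00 cm³
x_c = 107800.00 / 4648.00 = 23.19 cm
y_c = 237552.00 / 4648.00 = 51.11 cm

x_c = 23.19 cm, y_c = 51.11 cm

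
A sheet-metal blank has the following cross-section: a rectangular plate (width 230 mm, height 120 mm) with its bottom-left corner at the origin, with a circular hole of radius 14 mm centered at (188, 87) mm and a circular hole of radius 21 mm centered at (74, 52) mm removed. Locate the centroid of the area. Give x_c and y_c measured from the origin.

x_c = 115.46 mm, y_c = 59.78 mm

plate: A = 230 × 120 = 27600.00, centroid at (115.00, 60.00).
hole 1: A = −π·14² = -615.75, centroid at (188.00, 87.00).
hole 2: A = −π·21² = -1385.44, centroid at (74.00, 52.00).
ΣA = 25598.81 mm²
ΣAx_c = (27600.00)(115.00) + (-615.75)(188.00) + (-1385.44)(74.00) = 2955715.86 mm³
ΣAy_c = (27600.00)(60.00) + (-615.75)(87.00) + (-1385.44)(52.00) = 1530386.56 mm³
x_c = 2955715.86 / 25598.81 = 115.46 mm
y_c = 1530386.56 / 25598.81 = 59.78 mm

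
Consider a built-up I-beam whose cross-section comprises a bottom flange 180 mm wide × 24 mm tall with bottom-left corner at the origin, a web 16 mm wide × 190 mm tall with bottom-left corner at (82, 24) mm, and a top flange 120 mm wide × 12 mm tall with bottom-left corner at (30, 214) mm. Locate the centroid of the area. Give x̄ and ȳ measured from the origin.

x̄ = 90.00 mm, ȳ = 83.00 mm

bottom flange: A = 180 × 24 = 4320.00, centroid at (90.00, 12.00).
web: A = 16 × 190 = 3040.00, centroid at (90.00, 119.00).
top flange: A = 120 × 12 = 1440.00, centroid at (90.00, 220.00).
ΣA = 8800.00 mm², ΣAx̄ = 792000.00 mm³, ΣAȳ = 730400.00 mm³.
x̄ = 792000.00/8800.00 = 90.00 mm; ȳ = 730400.00/8800.00 = 83.00 mm.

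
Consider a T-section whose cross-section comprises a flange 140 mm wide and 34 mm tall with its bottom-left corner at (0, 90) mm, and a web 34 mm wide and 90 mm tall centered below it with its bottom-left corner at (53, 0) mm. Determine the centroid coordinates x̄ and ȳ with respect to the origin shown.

x̄ = 70.00 mm, ȳ = 82.74 mm

Part | A | x̄ᵢ | ȳᵢ | A·x̄ᵢ | A·ȳᵢ
web | 3060.00 | 70.00 | 45.00 | 214200.00 | 137700.00
flange | 4760.00 | 70.00 | 107.00 | 333200.00 | 509320.00
Σ | 7820.00 |  |  | 547400.00 | 647020.00
x̄ = 547400.00 / 7820.00 = 70.00 mm
ȳ = 647020.00 / 7820.00 = 82.74 mm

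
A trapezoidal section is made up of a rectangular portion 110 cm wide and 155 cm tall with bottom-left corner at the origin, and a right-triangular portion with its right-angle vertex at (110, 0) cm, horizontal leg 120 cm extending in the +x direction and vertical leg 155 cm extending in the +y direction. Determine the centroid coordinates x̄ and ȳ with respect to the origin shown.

x̄ = 88.53 cm, ȳ = 68.38 cm

rectangular portion: A = 110 × 155 = 17050.00, centroid at (55.00, 77.50).
triangular portion: A = ½·120·155 = 9300.00, centroid at (150.00, 51.67).
ΣA = 26350.00 cm²
ΣAx̄ = (17050.00)(55.00) + (9300.00)(150.00) = 2332750.00 cm³
ΣAȳ = (17050.00)(77.50) + (9300.00)(51.67) = 1801875.00 cm³
x̄ = 2332750.00 / 26350.00 = 88.53 cm
ȳ = 1801875.00 / 26350.00 = 68.38 cm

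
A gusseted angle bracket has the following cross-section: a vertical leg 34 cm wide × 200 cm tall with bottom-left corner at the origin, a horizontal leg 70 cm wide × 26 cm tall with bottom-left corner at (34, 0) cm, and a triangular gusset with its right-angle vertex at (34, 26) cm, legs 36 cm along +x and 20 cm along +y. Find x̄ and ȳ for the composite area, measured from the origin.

Part | A | x̄ᵢ | ȳᵢ | A·x̄ᵢ | A·ȳᵢ
vertical leg | 6800.00 | 17.00 | 100.00 | 115600.00 | 680000.00
horizontal leg | 1820.00 | 69.00 | 13.00 | 125580.00 | 23660.00
gusset | 360.00 | 46.00 | 32.67 | 16560.00 | 11760.00
Σ | 8980.00 |  |  | 257740.00 | 715420.00
x̄ = 257740.00 / 8980.00 = 28.70 cm
ȳ = 715420.00 / 8980.00 = 79.67 cm

x̄ = 28.70 cm, ȳ = 79.67 cm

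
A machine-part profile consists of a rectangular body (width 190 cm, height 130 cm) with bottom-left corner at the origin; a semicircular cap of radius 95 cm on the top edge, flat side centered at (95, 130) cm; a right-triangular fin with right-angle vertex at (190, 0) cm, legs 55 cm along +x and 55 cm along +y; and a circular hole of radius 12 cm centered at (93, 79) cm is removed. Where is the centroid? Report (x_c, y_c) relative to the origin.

x_c = 99.31 cm, y_c = 100.46 cm

rectangular body: A = 190 × 130 = 24700.00, centroid at (95.00, 65.00).
semicircular top: A = ½π·95² = 14176.44, centroid at (95.00, 170.32).
triangular fin: A = ½·55·55 = 1512.50, centroid at (208.33, 18.33).
hole: A = −π·12² = -452.39, centroid at (93.00, 79.00).
ΣA = 39936.55 cm²
ΣAx_c = (24700.00)(95.00) + (14176.44)(95.00) + (1512.50)(208.33) + (-452.39)(93.00) = 3966293.46 cm³
ΣAy_c = (24700.00)(65.00) + (14176.44)(170.32) + (1512.50)(18.33) + (-452.39)(79.00) = 4012010.53 cm³
x_c = 3966293.46 / 39936.55 = 99.31 cm
y_c = 4012010.53 / 39936.55 = 100.46 cm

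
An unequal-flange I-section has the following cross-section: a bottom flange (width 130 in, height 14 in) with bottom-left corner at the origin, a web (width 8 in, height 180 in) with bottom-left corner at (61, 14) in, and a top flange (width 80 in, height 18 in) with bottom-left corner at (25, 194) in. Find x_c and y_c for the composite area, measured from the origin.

x_c = 65.00 in, y_c = 96.77 in

bottom flange: A = 130 × 14 = 1820.00, centroid at (65.00, 7.00).
web: A = 8 × 180 = 1440.00, centroid at (65.00, 104.00).
top flange: A = 80 × 18 = 1440.00, centroid at (65.00, 203.00).
ΣA = 4700.00 in²
ΣAx_c = (1820.00)(65.00) + (1440.00)(65.00) + (1440.00)(65.00) = 305500.00 in³
ΣAy_c = (1820.00)(7.00) + (1440.00)(104.00) + (1440.00)(203.00) = 454820.00 in³
x_c = 305500.00 / 4700.00 = 65.00 in
y_c = 454820.00 / 4700.00 = 96.77 in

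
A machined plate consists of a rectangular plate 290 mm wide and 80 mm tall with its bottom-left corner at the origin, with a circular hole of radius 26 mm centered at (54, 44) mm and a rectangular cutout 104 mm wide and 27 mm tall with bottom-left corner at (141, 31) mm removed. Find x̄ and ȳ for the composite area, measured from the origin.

plate: A = 290 × 80 = 23200.00, centroid at (145.00, 40.00).
hole 1: A = −π·26² = -2123.72, centroid at (54.00, 44.00).
hole 2: A = −(104 × 27) = -2808.00, centroid at (193.00, 44.50).
ΣA = 18268.28 mm²
ΣAx̄ = (23200.00)(145.00) + (-2123.72)(54.00) + (-2808.00)(193.00) = 2707375.30 mm³
ΣAȳ = (23200.00)(40.00) + (-2123.72)(44.00) + (-2808.00)(44.50) = 709600.47 mm³
x̄ = 2707375.30 / 18268.28 = 148.20 mm
ȳ = 709600.47 / 18268.28 = 38.84 mm

x̄ = 148.20 mm, ȳ = 38.84 mm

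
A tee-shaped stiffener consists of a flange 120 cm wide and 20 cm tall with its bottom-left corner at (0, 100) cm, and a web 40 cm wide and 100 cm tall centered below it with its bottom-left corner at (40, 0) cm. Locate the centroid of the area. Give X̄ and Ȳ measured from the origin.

X̄ = 60.00 cm, Ȳ = 72.50 cm

Part | A | x̄ᵢ | ȳᵢ | A·x̄ᵢ | A·ȳᵢ
web | 4000.00 | 60.00 | 50.00 | 240000.00 | 200000.00
flange | 2400.00 | 60.00 | 110.00 | 144000.00 | 264000.00
Σ | 6400.00 |  |  | 384000.00 | 464000.00
X̄ = 384000.00 / 6400.00 = 60.00 cm
Ȳ = 464000.00 / 6400.00 = 72.50 cm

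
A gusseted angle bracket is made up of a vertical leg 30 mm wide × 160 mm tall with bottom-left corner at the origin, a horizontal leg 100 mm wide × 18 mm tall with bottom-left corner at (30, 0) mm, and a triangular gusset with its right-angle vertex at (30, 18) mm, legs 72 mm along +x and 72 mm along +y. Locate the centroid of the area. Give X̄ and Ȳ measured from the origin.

X̄ = 38.73 mm, Ȳ = 55.38 mm

vertical leg: A = 30 × 160 = 4800.00, centroid at (15.00, 80.00).
horizontal leg: A = 100 × 18 = 1800.00, centroid at (80.00, 9.00).
gusset: A = ½·72·72 = 2592.00, centroid at (54.00, 42.00).
ΣA = 9192.00 mm², ΣAX̄ = 355968.00 mm³, ΣAȲ = 509064.00 mm³.
X̄ = 355968.00/9192.00 = 38.73 mm; Ȳ = 509064.00/9192.00 = 55.38 mm.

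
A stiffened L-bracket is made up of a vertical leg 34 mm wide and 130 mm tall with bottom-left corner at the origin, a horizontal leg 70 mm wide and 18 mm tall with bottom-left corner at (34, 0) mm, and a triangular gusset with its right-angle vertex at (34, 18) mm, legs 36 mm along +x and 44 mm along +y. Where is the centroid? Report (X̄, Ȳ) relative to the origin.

X̄ = 30.67 mm, Ȳ = 50.14 mm

Part | A | x̄ᵢ | ȳᵢ | A·x̄ᵢ | A·ȳᵢ
vertical leg | 4420.00 | 17.00 | 65.00 | 75140.00 | 287300.00
horizontal leg | 1260.00 | 69.00 | 9.00 | 86940.00 | 11340.00
gusset | 792.00 | 46.00 | 32.67 | 36432.00 | 25872.00
Σ | 6472.00 |  |  | 198512.00 | 324512.00
X̄ = 198512.00 / 6472.00 = 30.67 mm
Ȳ = 324512.00 / 6472.00 = 50.14 mm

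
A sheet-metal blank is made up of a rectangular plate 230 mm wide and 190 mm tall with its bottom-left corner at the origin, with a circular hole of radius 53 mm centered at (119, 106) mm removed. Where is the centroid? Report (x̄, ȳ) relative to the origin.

plate: A = 230 × 190 = 43700.00, centroid at (115.00, 95.00).
hole: A = −π·53² = -8824.73, centroid at (119.00, 106.00).
ΣA = 34875.27 mm², ΣAx̄ = 3975356.68 mm³, ΣAȳ = 3216078.22 mm³.
x̄ = 3975356.68/34875.27 = 113.99 mm; ȳ = 3216078.22/34875.27 = 92.22 mm.

x̄ = 113.99 mm, ȳ = 92.22 mm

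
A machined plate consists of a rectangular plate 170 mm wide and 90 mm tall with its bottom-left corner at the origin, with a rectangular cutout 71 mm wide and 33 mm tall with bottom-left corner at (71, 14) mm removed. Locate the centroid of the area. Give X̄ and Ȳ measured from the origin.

X̄ = 81.11 mm, Ȳ = 47.62 mm

plate: A = 170 × 90 = 15300.00, centroid at (85.00, 45.00).
hole: A = −(71 × 33) = -2343.00, centroid at (106.50, 30.50).
ΣA = 12957.00 mm²
ΣAX̄ = (15300.00)(85.00) + (-2343.00)(106.50) = 1050970.50 mm³
ΣAȲ = (15300.00)(45.00) + (-2343.00)(30.50) = 617038.50 mm³
X̄ = 1050970.50 / 12957.00 = 81.11 mm
Ȳ = 617038.50 / 12957.00 = 47.62 mm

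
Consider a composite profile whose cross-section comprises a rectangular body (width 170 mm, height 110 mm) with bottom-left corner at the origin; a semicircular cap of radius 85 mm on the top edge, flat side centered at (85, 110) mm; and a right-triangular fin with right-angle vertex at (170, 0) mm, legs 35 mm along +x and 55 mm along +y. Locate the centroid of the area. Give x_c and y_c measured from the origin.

x_c = 88.00 mm, y_c = 87.19 mm

rectangular body: A = 170 × 110 = 18700.00, centroid at (85.00, 55.00).
semicircular top: A = ½π·85² = 11349.00, centroid at (85.00, 146.08).
triangular fin: A = ½·35·55 = 962.50, centroid at (181.67, 18.33).
ΣA = 31011.50 mm²
ΣAx_c = (18700.00)(85.00) + (11349.00)(85.00) + (962.50)(181.67) = 2729019.46 mm³
ΣAy_c = (18700.00)(55.00) + (11349.00)(146.08) + (962.50)(18.33) = 2703952.88 mm³
x_c = 2729019.46 / 31011.50 = 88.00 mm
y_c = 2703952.88 / 31011.50 = 87.19 mm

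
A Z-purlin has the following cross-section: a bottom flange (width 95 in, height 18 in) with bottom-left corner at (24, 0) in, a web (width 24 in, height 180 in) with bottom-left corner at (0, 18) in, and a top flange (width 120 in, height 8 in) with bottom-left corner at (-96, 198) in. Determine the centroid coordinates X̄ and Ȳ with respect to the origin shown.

Part | A | x̄ᵢ | ȳᵢ | A·x̄ᵢ | A·ȳᵢ
bottom flange | 1710.00 | 71.50 | 9.00 | 122265.00 | 15390.00
web | 4320.00 | 12.00 | 108.00 | 51840.00 | 466560.00
top flange | 960.00 | -36.00 | 202.00 | -34560.00 | 193920.00
Σ | 6990.00 |  |  | 139545.00 | 675870.00
X̄ = 139545.00 / 6990.00 = 19.96 in
Ȳ = 675870.00 / 6990.00 = 96.69 in

X̄ = 19.96 in, Ȳ = 96.69 in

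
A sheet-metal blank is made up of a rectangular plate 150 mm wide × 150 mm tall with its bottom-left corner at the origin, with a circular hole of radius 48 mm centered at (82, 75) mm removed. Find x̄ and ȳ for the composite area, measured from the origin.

Part | A | x̄ᵢ | ȳᵢ | A·x̄ᵢ | A·ȳᵢ
plate | 22500.00 | 75.00 | 75.00 | 1687500.00 | 1687500.00
hole | -7238.23 | 82.00 | 75.00 | -593534.82 | -542867.21
Σ | 15261.77 |  |  | 1093965.18 | 1144632.79
x̄ = 1093965.18 / 15261.77 = 71.68 mm
ȳ = 1144632.79 / 15261.77 = 75.00 mm

x̄ = 71.68 mm, ȳ = 75.00 mm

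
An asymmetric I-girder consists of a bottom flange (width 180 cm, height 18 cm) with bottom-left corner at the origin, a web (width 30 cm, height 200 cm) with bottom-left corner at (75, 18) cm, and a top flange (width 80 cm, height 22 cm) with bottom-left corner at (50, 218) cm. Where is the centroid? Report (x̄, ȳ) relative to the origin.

Part | A | x̄ᵢ | ȳᵢ | A·x̄ᵢ | A·ȳᵢ
bottom flange | 3240.00 | 90.00 | 9.00 | 291600.00 | 29160.00
web | 6000.00 | 90.00 | 118.00 | 540000.00 | 708000.00
top flange | 1760.00 | 90.00 | 229.00 | 158400.00 | 403040.00
Σ | 11000.00 |  |  | 990000.00 | 1140200.00
x̄ = 990000.00 / 11000.00 = 90.00 cm
ȳ = 1140200.00 / 11000.00 = 103.65 cm

x̄ = 90.00 cm, ȳ = 103.65 cm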